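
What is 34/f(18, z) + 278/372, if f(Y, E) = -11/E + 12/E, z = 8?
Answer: 50731/186 ≈ 272.75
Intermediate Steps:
f(Y, E) = 1/E
34/f(18, z) + 278/372 = 34/(1/8) + 278/372 = 34/(1/8) + 278*(1/372) = 34*8 + 139/186 = 272 + 139/186 = 50731/186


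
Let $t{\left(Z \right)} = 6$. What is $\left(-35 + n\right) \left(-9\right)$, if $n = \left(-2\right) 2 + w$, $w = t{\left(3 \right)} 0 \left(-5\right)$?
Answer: $351$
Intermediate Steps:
$w = 0$ ($w = 6 \cdot 0 \left(-5\right) = 0 \left(-5\right) = 0$)
$n = -4$ ($n = \left(-2\right) 2 + 0 = -4 + 0 = -4$)
$\left(-35 + n\right) \left(-9\right) = \left(-35 - 4\right) \left(-9\right) = \left(-39\right) \left(-9\right) = 351$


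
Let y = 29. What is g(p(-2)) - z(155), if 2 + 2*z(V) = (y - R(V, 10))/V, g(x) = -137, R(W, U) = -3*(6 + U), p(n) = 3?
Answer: -42237/310 ≈ -136.25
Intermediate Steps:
R(W, U) = -18 - 3*U
z(V) = -1 + 77/(2*V) (z(V) = -1 + ((29 - (-18 - 3*10))/V)/2 = -1 + ((29 - (-18 - 30))/V)/2 = -1 + ((29 - 1*(-48))/V)/2 = -1 + ((29 + 48)/V)/2 = -1 + (77/V)/2 = -1 + 77/(2*V))
g(p(-2)) - z(155) = -137 - (77/2 - 1*155)/155 = -137 - (77/2 - 155)/155 = -137 - (-233)/(155*2) = -137 - 1*(-233/310) = -137 + 233/310 = -42237/310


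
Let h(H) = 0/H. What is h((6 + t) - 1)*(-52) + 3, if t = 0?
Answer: 3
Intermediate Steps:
h(H) = 0
h((6 + t) - 1)*(-52) + 3 = 0*(-52) + 3 = 0 + 3 = 3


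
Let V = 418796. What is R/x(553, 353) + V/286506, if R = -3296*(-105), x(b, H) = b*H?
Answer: 12921910346/3994896411 ≈ 3.2346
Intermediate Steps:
x(b, H) = H*b
R = 346080
R/x(553, 353) + V/286506 = 346080/((353*553)) + 418796/286506 = 346080/195209 + 418796*(1/286506) = 346080*(1/195209) + 209398/143253 = 49440/27887 + 209398/143253 = 12921910346/3994896411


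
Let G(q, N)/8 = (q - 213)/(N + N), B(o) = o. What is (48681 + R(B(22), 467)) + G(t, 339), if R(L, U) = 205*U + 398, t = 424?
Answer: 49092790/339 ≈ 1.4482e+5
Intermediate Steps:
G(q, N) = 4*(-213 + q)/N (G(q, N) = 8*((q - 213)/(N + N)) = 8*((-213 + q)/((2*N))) = 8*((-213 + q)*(1/(2*N))) = 8*((-213 + q)/(2*N)) = 4*(-213 + q)/N)
R(L, U) = 398 + 205*U
(48681 + R(B(22), 467)) + G(t, 339) = (48681 + (398 + 205*467)) + 4*(-213 + 424)/339 = (48681 + (398 + 95735)) + 4*(1/339)*211 = (48681 + 96133) + 844/339 = 144814 + 844/339 = 49092790/339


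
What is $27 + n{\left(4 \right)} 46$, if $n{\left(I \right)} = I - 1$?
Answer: $165$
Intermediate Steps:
$n{\left(I \right)} = -1 + I$
$27 + n{\left(4 \right)} 46 = 27 + \left(-1 + 4\right) 46 = 27 + 3 \cdot 46 = 27 + 138 = 165$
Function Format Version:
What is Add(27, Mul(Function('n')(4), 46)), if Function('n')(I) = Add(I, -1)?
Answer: 165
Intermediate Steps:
Function('n')(I) = Add(-1, I)
Add(27, Mul(Function('n')(4), 46)) = Add(27, Mul(Add(-1, 4), 46)) = Add(27, Mul(3, 46)) = Add(27, 138) = 165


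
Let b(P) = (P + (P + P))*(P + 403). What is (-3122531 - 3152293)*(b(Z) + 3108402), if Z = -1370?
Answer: -44443147732128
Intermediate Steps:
b(P) = 3*P*(403 + P) (b(P) = (P + 2*P)*(403 + P) = (3*P)*(403 + P) = 3*P*(403 + P))
(-3122531 - 3152293)*(b(Z) + 3108402) = (-3122531 - 3152293)*(3*(-1370)*(403 - 1370) + 3108402) = -6274824*(3*(-1370)*(-967) + 3108402) = -6274824*(3974370 + 3108402) = -6274824*7082772 = -44443147732128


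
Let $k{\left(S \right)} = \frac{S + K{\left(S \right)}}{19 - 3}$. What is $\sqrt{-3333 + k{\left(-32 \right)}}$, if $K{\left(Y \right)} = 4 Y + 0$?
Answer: $i \sqrt{3343} \approx 57.819 i$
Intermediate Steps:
$K{\left(Y \right)} = 4 Y$
$k{\left(S \right)} = \frac{5 S}{16}$ ($k{\left(S \right)} = \frac{S + 4 S}{19 - 3} = \frac{5 S}{16}$)
$\sqrt{-3333 + k{\left(-32 \right)}} = \sqrt{-3333 + \frac{5}{16} \left(-32\right)} = \sqrt{-3333 - 10} = \sqrt{-3343} = i \sqrt{3343}$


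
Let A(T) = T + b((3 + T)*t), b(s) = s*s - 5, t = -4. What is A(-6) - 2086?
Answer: -1953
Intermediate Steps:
b(s) = -5 + s**2 (b(s) = s**2 - 5 = -5 + s**2)
A(T) = -5 + T + (-12 - 4*T)**2 (A(T) = T + (-5 + ((3 + T)*(-4))**2) = T + (-5 + (-12 - 4*T)**2) = -5 + T + (-12 - 4*T)**2)
A(-6) - 2086 = (139 + 16*(-6)**2 + 97*(-6)) - 2086 = (139 + 16*36 - 582) - 2086 = (139 + 576 - 582) - 2086 = 133 - 2086 = -1953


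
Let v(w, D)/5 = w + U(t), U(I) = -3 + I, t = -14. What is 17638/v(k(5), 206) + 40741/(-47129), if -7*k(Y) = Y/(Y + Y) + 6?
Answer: -11688788183/59146895 ≈ -197.62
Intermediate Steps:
k(Y) = -13/14 (k(Y) = -(Y/(Y + Y) + 6)/7 = -(Y/((2*Y)) + 6)/7 = -((1/(2*Y))*Y + 6)/7 = -(1/2 + 6)/7 = -1/7*13/2 = -13/14)
v(w, D) = -85 + 5*w (v(w, D) = 5*(w + (-3 - 14)) = 5*(w - 17) = 5*(-17 + w) = -85 + 5*w)
17638/v(k(5), 206) + 40741/(-47129) = 17638/(-85 + 5*(-13/14)) + 40741/(-47129) = 17638/(-85 - 65/14) + 40741*(-1/47129) = 17638/(-1255/14) - 40741/47129 = 17638*(-14/1255) - 40741/47129 = -246932/1255 - 40741/47129 = -11688788183/59146895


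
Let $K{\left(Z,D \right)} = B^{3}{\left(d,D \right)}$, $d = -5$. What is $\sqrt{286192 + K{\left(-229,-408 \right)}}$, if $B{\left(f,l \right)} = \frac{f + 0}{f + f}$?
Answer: $\frac{3 \sqrt{508786}}{4} \approx 534.97$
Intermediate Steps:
$B{\left(f,l \right)} = \frac{1}{2}$ ($B{\left(f,l \right)} = \frac{f}{2 f} = f \frac{1}{2 f} = \frac{1}{2}$)
$K{\left(Z,D \right)} = \frac{1}{8}$ ($K{\left(Z,D \right)} = \left(\frac{1}{2}\right)^{3} = \frac{1}{8}$)
$\sqrt{286192 + K{\left(-229,-408 \right)}} = \sqrt{286192 + \frac{1}{8}} = \sqrt{\frac{2289537}{8}} = \frac{3 \sqrt{508786}}{4}$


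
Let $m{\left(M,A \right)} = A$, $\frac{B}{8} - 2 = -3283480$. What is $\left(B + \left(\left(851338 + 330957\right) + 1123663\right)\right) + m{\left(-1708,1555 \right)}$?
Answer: $-23960311$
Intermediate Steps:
$B = -26267824$ ($B = 16 + 8 \left(-3283480\right) = 16 - 26267840 = -26267824$)
$\left(B + \left(\left(851338 + 330957\right) + 1123663\right)\right) + m{\left(-1708,1555 \right)} = \left(-26267824 + \left(\left(851338 + 330957\right) + 1123663\right)\right) + 1555 = \left(-26267824 + \left(1182295 + 1123663\right)\right) + 1555 = \left(-26267824 + 2305958\right) + 1555 = -23961866 + 1555 = -23960311$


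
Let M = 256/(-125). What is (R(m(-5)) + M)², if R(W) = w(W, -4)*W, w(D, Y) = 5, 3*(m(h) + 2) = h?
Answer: 58415449/140625 ≈ 415.40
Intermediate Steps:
m(h) = -2 + h/3
M = -256/125 (M = 256*(-1/125) = -256/125 ≈ -2.0480)
R(W) = 5*W
(R(m(-5)) + M)² = (5*(-2 + (⅓)*(-5)) - 256/125)² = (5*(-2 - 5/3) - 256/125)² = (5*(-11/3) - 256/125)² = (-55/3 - 256/125)² = (-7643/375)² = 58415449/140625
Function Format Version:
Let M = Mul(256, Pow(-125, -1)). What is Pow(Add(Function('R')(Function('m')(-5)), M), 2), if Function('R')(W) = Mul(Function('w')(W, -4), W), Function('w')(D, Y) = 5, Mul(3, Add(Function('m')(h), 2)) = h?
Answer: Rational(58415449, 140625) ≈ 415.40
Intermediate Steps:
Function('m')(h) = Add(-2, Mul(Rational(1, 3), h))
M = Rational(-256, 125) (M = Mul(256, Rational(-1, 125)) = Rational(-256, 125) ≈ -2.0480)
Function('R')(W) = Mul(5, W)
Pow(Add(Function('R')(Function('m')(-5)), M), 2) = Pow(Add(Mul(5, Add(-2, Mul(Rational(1, 3), -5))), Rational(-256, 125)), 2) = Pow(Add(Mul(5, Add(-2, Rational(-5, 3))), Rational(-256, 125)), 2) = Pow(Add(Mul(5, Rational(-11, 3)), Rational(-256, 125)), 2) = Pow(Add(Rational(-55, 3), Rational(-256, 125)), 2) = Pow(Rational(-7643, 375), 2) = Rational(58415449, 140625)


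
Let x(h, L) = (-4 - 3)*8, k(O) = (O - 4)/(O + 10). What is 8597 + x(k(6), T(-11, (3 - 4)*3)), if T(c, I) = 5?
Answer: 8541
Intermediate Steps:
k(O) = (-4 + O)/(10 + O)
x(h, L) = -56 (x(h, L) = -7*8 = -56)
8597 + x(k(6), T(-11, (3 - 4)*3)) = 8597 - 56 = 8541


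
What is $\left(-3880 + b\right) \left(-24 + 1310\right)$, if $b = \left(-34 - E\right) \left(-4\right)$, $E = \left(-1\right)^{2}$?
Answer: $-4809640$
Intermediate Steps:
$E = 1$
$b = 140$ ($b = \left(-34 - 1\right) \left(-4\right) = \left(-35\right) \left(-4\right) = 140$)
$\left(-3880 + b\right) \left(-24 + 1310\right) = \left(-3880 + 140\right) \left(-24 + 1310\right) = \left(-3740\right) 1286 = -4809640$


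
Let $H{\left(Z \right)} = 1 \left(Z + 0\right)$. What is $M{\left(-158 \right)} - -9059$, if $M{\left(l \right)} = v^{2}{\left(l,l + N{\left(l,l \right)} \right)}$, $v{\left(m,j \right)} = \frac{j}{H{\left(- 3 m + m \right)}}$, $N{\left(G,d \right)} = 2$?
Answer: $\frac{56538740}{6241} \approx 9059.3$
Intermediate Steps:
$H{\left(Z \right)} = Z$ ($H{\left(Z \right)} = 1 Z = Z$)
$v{\left(m,j \right)} = - \frac{j}{2 m}$ ($v{\left(m,j \right)} = \frac{j}{- 3 m + m} = \frac{j}{\left(-2\right) m} = j \left(- \frac{1}{2 m}\right) = - \frac{j}{2 m}$)
$M{\left(l \right)} = \frac{\left(2 + l\right)^{2}}{4 l^{2}}$ ($M{\left(l \right)} = \left(- \frac{l + 2}{2 l}\right)^{2} = \left(- \frac{2 + l}{2 l}\right)^{2} = \frac{\left(2 + l\right)^{2}}{4 l^{2}}$)
$M{\left(-158 \right)} - -9059 = \frac{\left(2 - 158\right)^{2}}{4 \cdot 24964} - -9059 = \frac{1}{4} \cdot \frac{1}{24964} \left(-156\right)^{2} + 9059 = \frac{1}{4} \cdot \frac{1}{24964} \cdot 24336 + 9059 = \frac{1521}{6241} + 9059 = \frac{56538740}{6241}$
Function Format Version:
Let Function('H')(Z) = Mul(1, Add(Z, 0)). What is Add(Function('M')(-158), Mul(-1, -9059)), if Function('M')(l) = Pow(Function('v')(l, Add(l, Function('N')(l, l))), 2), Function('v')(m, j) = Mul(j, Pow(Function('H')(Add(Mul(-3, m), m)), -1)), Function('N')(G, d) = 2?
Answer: Rational(56538740, 6241) ≈ 9059.3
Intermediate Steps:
Function('H')(Z) = Z (Function('H')(Z) = Mul(1, Z) = Z)
Function('v')(m, j) = Mul(Rational(-1, 2), j, Pow(m, -1)) (Function('v')(m, j) = Mul(j, Pow(Add(Mul(-3, m), m), -1)) = Mul(j, Pow(Mul(-2, m), -1)) = Mul(j, Mul(Rational(-1, 2), Pow(m, -1))) = Mul(Rational(-1, 2), j, Pow(m, -1)))
Function('M')(l) = Mul(Rational(1, 4), Pow(l, -2), Pow(Add(2, l), 2)) (Function('M')(l) = Pow(Mul(Rational(-1, 2), Add(l, 2), Pow(l, -1)), 2) = Pow(Mul(Rational(-1, 2), Add(2, l), Pow(l, -1)), 2) = Pow(Mul(Rational(-1, 2), Pow(l, -1), Add(2, l)), 2) = Mul(Rational(1, 4), Pow(l, -2), Pow(Add(2, l), 2)))
Add(Function('M')(-158), Mul(-1, -9059)) = Add(Mul(Rational(1, 4), Pow(-158, -2), Pow(Add(2, -158), 2)), Mul(-1, -9059)) = Add(Mul(Rational(1, 4), Rational(1, 24964), Pow(-156, 2)), 9059) = Add(Mul(Rational(1, 4), Rational(1, 24964), 24336), 9059) = Add(Rational(1521, 6241), 9059) = Rational(56538740, 6241)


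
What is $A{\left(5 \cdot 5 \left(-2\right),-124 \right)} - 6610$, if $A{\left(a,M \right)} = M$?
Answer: $-6734$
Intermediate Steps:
$A{\left(5 \cdot 5 \left(-2\right),-124 \right)} - 6610 = -124 - 6610 = -6734$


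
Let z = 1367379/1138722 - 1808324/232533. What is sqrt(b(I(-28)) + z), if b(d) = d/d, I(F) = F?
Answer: I*sqrt(3448734940779830)/24869958 ≈ 2.3613*I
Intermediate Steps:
b(d) = 1
z = -490622029/74609874 (z = 1367379*(1/1138722) - 1808324*1/232533 = 2697/2246 - 258332/33219 = -490622029/74609874 ≈ -6.5758)
sqrt(b(I(-28)) + z) = sqrt(1 - 490622029/74609874) = sqrt(-416012155/74609874) = I*sqrt(3448734940779830)/24869958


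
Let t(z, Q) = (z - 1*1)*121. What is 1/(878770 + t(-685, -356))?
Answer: 1/795764 ≈ 1.2567e-6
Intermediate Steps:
t(z, Q) = -121 + 121*z (t(z, Q) = (z - 1)*121 = (-1 + z)*121 = -121 + 121*z)
1/(878770 + t(-685, -356)) = 1/(878770 + (-121 + 121*(-685))) = 1/(878770 + (-121 - 82885)) = 1/(878770 - 83006) = 1/795764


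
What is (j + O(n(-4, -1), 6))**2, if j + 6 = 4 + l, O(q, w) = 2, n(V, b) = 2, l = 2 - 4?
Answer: 4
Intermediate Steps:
l = -2
j = -4 (j = -6 + (4 - 2) = -6 + 2 = -4)
(j + O(n(-4, -1), 6))**2 = (-4 + 2)**2 = (-2)**2 = 4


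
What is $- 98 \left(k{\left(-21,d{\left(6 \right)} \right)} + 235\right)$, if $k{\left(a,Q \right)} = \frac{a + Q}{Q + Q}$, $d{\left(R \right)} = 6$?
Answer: $- \frac{45815}{2} \approx -22908.0$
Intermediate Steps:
$k{\left(a,Q \right)} = \frac{Q + a}{2 Q}$
$- 98 \left(k{\left(-21,d{\left(6 \right)} \right)} + 235\right) = - 98 \left(\frac{6 - 21}{2 \cdot 6} + 235\right) = - 98 \left(\frac{1}{2} \cdot \frac{1}{6} \left(-15\right) + 235\right) = - 98 \left(- \frac{5}{4} + 235\right) = \left(-98\right) \frac{935}{4} = - \frac{45815}{2}$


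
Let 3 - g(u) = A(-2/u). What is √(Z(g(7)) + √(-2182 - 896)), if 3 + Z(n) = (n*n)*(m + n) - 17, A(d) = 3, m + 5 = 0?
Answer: √(-20 + 9*I*√38) ≈ 4.4144 + 6.2839*I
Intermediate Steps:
m = -5 (m = -5 + 0 = -5)
g(u) = 0 (g(u) = 3 - 1*3 = 3 - 3 = 0)
Z(n) = -20 + n²*(-5 + n) (Z(n) = -3 + ((n*n)*(-5 + n) - 17) = -3 + (n²*(-5 + n) - 17) = -3 + (-17 + n²*(-5 + n)) = -20 + n²*(-5 + n))
√(Z(g(7)) + √(-2182 - 896)) = √((-20 + 0³ - 5*0²) + √(-2182 - 896)) = √((-20 + 0 - 5*0) + √(-3078)) = √((-20 + 0 + 0) + 9*I*√38) = √(-20 + 9*I*√38)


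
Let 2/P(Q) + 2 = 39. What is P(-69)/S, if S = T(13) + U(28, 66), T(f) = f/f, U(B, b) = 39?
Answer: 1/740 ≈ 0.0013514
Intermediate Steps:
T(f) = 1
P(Q) = 2/37 (P(Q) = 2/(-2 + 39) = 2/37)
S = 40 (S = 1 + 39 = 40)
P(-69)/S = (2/37)/40 = (2/37)*(1/40) = 1/740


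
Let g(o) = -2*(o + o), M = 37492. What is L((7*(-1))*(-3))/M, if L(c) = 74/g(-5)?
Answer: 37/374920 ≈ 9.8688e-5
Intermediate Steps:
g(o) = -4*o
L(c) = 37/10 (L(c) = 74/((-4*(-5))) = 74/20 = 74*(1/20) = 37/10)
L((7*(-1))*(-3))/M = (37/10)/37492 = (37/10)*(1/37492) = 37/374920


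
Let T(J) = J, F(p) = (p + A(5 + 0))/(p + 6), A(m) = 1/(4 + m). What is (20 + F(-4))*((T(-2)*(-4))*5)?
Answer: 6500/9 ≈ 722.22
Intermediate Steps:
F(p) = (⅑ + p)/(6 + p) (F(p) = (p + 1/(4 + (5 + 0)))/(p + 6) = (p + 1/(4 + 5))/(6 + p) = (p + 1/9)/(6 + p) = (p + ⅑)/(6 + p) = (⅑ + p)/(6 + p))
(20 + F(-4))*((T(-2)*(-4))*5) = (20 + (⅑ - 4)/(6 - 4))*(-2*(-4)*5) = (20 - 35/9/2)*(8*5) = (20 + (½)*(-35/9))*40 = (20 - 35/18)*40 = (325/18)*40 = 6500/9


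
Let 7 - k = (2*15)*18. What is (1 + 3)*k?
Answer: -2132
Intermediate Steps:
k = -533 (k = 7 - 2*15*18 = 7 - 30*18 = 7 - 1*540 = 7 - 540 = -533)
(1 + 3)*k = (1 + 3)*(-533) = 4*(-533) = -2132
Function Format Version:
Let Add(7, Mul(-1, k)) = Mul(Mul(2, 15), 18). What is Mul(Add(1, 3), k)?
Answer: -2132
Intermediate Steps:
k = -533 (k = Add(7, Mul(-1, Mul(Mul(2, 15), 18))) = Add(7, Mul(-1, Mul(30, 18))) = Add(7, Mul(-1, 540)) = Add(7, -540) = -533)
Mul(Add(1, 3), k) = Mul(Add(1, 3), -533) = Mul(4, -533) = -2132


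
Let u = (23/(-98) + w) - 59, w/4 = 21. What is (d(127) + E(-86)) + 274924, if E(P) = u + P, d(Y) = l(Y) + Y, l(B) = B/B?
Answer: 26949095/98 ≈ 2.7499e+5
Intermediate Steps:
w = 84 (w = 4*21 = 84)
u = 2427/98 (u = (23/(-98) + 84) - 59 = (23*(-1/98) + 84) - 59 = (-23/98 + 84) - 59 = 8209/98 - 59 = 2427/98 ≈ 24.765)
l(B) = 1
d(Y) = 1 + Y
E(P) = 2427/98 + P
(d(127) + E(-86)) + 274924 = ((1 + 127) + (2427/98 - 86)) + 274924 = (128 - 6001/98) + 274924 = 6543/98 + 274924 = 26949095/98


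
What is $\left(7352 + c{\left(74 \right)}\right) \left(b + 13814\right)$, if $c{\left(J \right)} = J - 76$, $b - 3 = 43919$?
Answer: $424359600$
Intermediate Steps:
$b = 43922$ ($b = 3 + 43919 = 43922$)
$c{\left(J \right)} = -76 + J$ ($c{\left(J \right)} = J - 76 = -76 + J$)
$\left(7352 + c{\left(74 \right)}\right) \left(b + 13814\right) = \left(7352 + \left(-76 + 74\right)\right) \left(43922 + 13814\right) = \left(7352 - 2\right) 57736 = 7350 \cdot 57736 = 424359600$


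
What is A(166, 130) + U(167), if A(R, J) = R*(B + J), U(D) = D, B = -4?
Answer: 21083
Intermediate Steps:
A(R, J) = R*(-4 + J)
A(166, 130) + U(167) = 166*(-4 + 130) + 167 = 166*126 + 167 = 20916 + 167 = 21083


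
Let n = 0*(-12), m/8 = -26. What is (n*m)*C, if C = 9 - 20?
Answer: 0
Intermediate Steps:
m = -208 (m = 8*(-26) = -208)
n = 0
C = -11
(n*m)*C = (0*(-208))*(-11) = 0*(-11) = 0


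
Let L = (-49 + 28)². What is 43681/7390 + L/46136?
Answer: 1009262803/170472520 ≈ 5.9204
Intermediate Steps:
L = 441 (L = (-21)² = 441)
43681/7390 + L/46136 = 43681/7390 + 441/46136 = 1009262803/170472520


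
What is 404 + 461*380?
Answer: 175584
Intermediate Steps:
404 + 461*380 = 404 + 175180 = 175584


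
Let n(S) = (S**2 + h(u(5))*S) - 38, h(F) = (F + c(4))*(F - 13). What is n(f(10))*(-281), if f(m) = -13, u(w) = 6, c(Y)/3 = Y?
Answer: -497089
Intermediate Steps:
c(Y) = 3*Y
h(F) = (-13 + F)*(12 + F) (h(F) = (F + 3*4)*(F - 13) = (F + 12)*(-13 + F) = (12 + F)*(-13 + F) = (-13 + F)*(12 + F))
n(S) = -38 + S**2 - 126*S (n(S) = (S**2 + (-156 + 6**2 - 1*6)*S) - 38 = (S**2 + (-156 + 36 - 6)*S) - 38 = (S**2 - 126*S) - 38 = -38 + S**2 - 126*S)
n(f(10))*(-281) = (-38 + (-13)**2 - 126*(-13))*(-281) = (-38 + 169 + 1638)*(-281) = 1769*(-281) = -497089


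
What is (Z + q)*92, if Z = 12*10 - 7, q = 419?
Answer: 48944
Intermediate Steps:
Z = 113 (Z = 120 - 7 = 113)
(Z + q)*92 = (113 + 419)*92 = 532*92 = 48944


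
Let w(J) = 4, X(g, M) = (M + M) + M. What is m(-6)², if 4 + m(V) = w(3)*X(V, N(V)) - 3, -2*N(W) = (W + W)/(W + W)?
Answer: 169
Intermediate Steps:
N(W) = -½ (N(W) = -(W + W)/(2*(W + W)) = -2*W/(2*(2*W)) = -2*W*1/(2*W)/2 = -½*1 = -½)
X(g, M) = 3*M (X(g, M) = 2*M + M = 3*M)
m(V) = -13 (m(V) = -4 + (4*(3*(-½)) - 3) = -4 + (4*(-3/2) - 3) = -4 + (-6 - 3) = -4 - 9 = -13)
m(-6)² = (-13)² = 169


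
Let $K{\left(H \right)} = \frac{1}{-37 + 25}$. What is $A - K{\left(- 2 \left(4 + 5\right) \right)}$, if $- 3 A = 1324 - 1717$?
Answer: $\frac{1573}{12} \approx 131.08$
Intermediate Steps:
$A = 131$ ($A = - \frac{1324 - 1717}{3} = \left(- \frac{1}{3}\right) \left(-393\right) = 131$)
$K{\left(H \right)} = - \frac{1}{12}$ ($K{\left(H \right)} = \frac{1}{-12} = - \frac{1}{12}$)
$A - K{\left(- 2 \left(4 + 5\right) \right)} = 131 - - \frac{1}{12} = 131 + \frac{1}{12} = \frac{1573}{12}$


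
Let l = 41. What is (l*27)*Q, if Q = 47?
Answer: 52029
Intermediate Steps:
(l*27)*Q = (41*27)*47 = 1107*47 = 52029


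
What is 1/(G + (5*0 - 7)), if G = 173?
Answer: 1/166 ≈ 0.0060241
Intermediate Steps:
1/(G + (5*0 - 7)) = 1/(173 + (5*0 - 7)) = 1/(173 + (0 - 7)) = 1/(173 - 7) = 1/166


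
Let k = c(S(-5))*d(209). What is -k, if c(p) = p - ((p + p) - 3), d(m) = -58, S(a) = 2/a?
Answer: 986/5 ≈ 197.20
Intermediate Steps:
c(p) = 3 - p (c(p) = p - (2*p - 3) = p - (-3 + 2*p) = p + (3 - 2*p) = 3 - p)
k = -986/5 (k = (3 - 2/(-5))*(-58) = (3 - 2*(-1)/5)*(-58) = (3 - 1*(-⅖))*(-58) = (3 + ⅖)*(-58) = (17/5)*(-58) = -986/5 ≈ -197.20)
-k = -1*(-986/5) = 986/5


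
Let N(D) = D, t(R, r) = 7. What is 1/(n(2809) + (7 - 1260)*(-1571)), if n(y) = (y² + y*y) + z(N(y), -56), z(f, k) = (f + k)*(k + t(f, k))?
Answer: 1/17614528 ≈ 5.6771e-8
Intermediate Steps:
z(f, k) = (7 + k)*(f + k) (z(f, k) = (f + k)*(k + 7) = (f + k)*(7 + k) = (7 + k)*(f + k))
n(y) = 2744 - 49*y + 2*y² (n(y) = (y² + y*y) + ((-56)² + 7*y + 7*(-56) + y*(-56)) = (y² + y²) + (3136 + 7*y - 392 - 56*y) = 2*y² + (2744 - 49*y) = 2744 - 49*y + 2*y²)
1/(n(2809) + (7 - 1260)*(-1571)) = 1/((2744 - 49*2809 + 2*2809²) + (7 - 1260)*(-1571)) = 1/((2744 - 137641 + 2*7890481) - 1253*(-1571)) = 1/((2744 - 137641 + 15780962) + 1968463) = 1/(15646065 + 1968463) = 1/17614528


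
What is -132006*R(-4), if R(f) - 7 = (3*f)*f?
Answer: -7260330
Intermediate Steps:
R(f) = 7 + 3*f² (R(f) = 7 + (3*f)*f = 7 + 3*f²)
-132006*R(-4) = -132006*(7 + 3*(-4)²) = -132006*(7 + 3*16) = -132006*(7 + 48) = -132006*55 = -7260330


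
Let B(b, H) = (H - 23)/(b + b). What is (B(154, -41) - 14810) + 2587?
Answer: -941187/77 ≈ -12223.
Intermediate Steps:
B(b, H) = (-23 + H)/(2*b) (B(b, H) = (-23 + H)/((2*b)) = (-23 + H)*(1/(2*b)) = (-23 + H)/(2*b))
(B(154, -41) - 14810) + 2587 = ((½)*(-23 - 41)/154 - 14810) + 2587 = ((½)*(1/154)*(-64) - 14810) + 2587 = (-16/77 - 14810) + 2587 = -1140386/77 + 2587 = -941187/77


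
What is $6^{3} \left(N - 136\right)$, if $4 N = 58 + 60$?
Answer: $-23004$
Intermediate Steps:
$N = \frac{59}{2}$ ($N = \frac{58 + 60}{4} = \frac{1}{4} \cdot 118 = \frac{59}{2} \approx 29.5$)
$6^{3} \left(N - 136\right) = 6^{3} \left(\frac{59}{2} - 136\right) = 216 \left(- \frac{213}{2}\right) = -23004$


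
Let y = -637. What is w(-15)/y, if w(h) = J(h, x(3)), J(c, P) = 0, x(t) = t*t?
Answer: 0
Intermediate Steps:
x(t) = t**2
w(h) = 0
w(-15)/y = 0/(-637) = 0*(-1/637) = 0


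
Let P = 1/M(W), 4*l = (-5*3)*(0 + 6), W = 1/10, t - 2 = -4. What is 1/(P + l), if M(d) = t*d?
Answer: -2/55 ≈ -0.036364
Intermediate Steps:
t = -2 (t = 2 - 4 = -2)
W = ⅒ (W = 1*(⅒) = ⅒ ≈ 0.10000)
M(d) = -2*d
l = -45/2 (l = ((-5*3)*(0 + 6))/4 = (-15*6)/4 = (¼)*(-90) = -45/2 ≈ -22.500)
P = -5 (P = 1/(-2*⅒) = 1/(-⅕) = -5)
1/(P + l) = 1/(-5 - 45/2) = 1/(-55/2) = -2/55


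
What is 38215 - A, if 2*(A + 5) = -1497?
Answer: 77937/2 ≈ 38969.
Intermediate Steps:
A = -1507/2 (A = -5 + (½)*(-1497) = -5 - 1497/2 = -1507/2 ≈ -753.50)
38215 - A = 38215 - 1*(-1507/2) = 38215 + 1507/2 = 77937/2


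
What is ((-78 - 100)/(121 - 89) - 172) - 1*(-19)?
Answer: -2537/16 ≈ -158.56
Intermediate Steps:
((-78 - 100)/(121 - 89) - 172) - 1*(-19) = (-178/32 - 172) + 19 = (-178*1/32 - 172) + 19 = (-89/16 - 172) + 19 = -2841/16 + 19 = -2537/16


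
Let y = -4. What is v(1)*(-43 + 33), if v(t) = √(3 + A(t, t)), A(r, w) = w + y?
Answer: 0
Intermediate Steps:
A(r, w) = -4 + w (A(r, w) = w - 4 = -4 + w)
v(t) = √(-1 + t) (v(t) = √(3 + (-4 + t)) = √(-1 + t))
v(1)*(-43 + 33) = √(-1 + 1)*(-43 + 33) = √0*(-10) = 0*(-10) = 0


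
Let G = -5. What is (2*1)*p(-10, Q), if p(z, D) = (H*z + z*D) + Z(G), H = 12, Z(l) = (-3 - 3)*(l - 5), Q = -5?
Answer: -20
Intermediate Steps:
Z(l) = 30 - 6*l (Z(l) = -6*(-5 + l) = 30 - 6*l)
p(z, D) = 60 + 12*z + D*z (p(z, D) = (12*z + z*D) + (30 - 6*(-5)) = (12*z + D*z) + (30 + 30) = (12*z + D*z) + 60 = 60 + 12*z + D*z)
(2*1)*p(-10, Q) = (2*1)*(60 + 12*(-10) - 5*(-10)) = 2*(60 - 120 + 50) = 2*(-10) = -20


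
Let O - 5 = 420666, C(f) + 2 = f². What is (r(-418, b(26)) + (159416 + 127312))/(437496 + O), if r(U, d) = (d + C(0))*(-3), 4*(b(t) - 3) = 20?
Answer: 286710/858167 ≈ 0.33410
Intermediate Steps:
C(f) = -2 + f²
b(t) = 8 (b(t) = 3 + (¼)*20 = 3 + 5 = 8)
O = 420671 (O = 5 + 420666 = 420671)
r(U, d) = 6 - 3*d (r(U, d) = (d + (-2 + 0²))*(-3) = (d + (-2 + 0))*(-3) = (d - 2)*(-3) = (-2 + d)*(-3) = 6 - 3*d)
(r(-418, b(26)) + (159416 + 127312))/(437496 + O) = ((6 - 3*8) + (159416 + 127312))/(437496 + 420671) = ((6 - 24) + 286728)/858167 = (-18 + 286728)*(1/858167) = 286710*(1/858167) = 286710/858167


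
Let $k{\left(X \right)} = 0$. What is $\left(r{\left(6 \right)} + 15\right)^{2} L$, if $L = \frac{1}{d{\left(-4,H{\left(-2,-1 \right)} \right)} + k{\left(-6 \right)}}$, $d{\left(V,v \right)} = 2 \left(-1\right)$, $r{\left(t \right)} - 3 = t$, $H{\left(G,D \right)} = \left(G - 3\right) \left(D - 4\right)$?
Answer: $-288$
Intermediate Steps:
$H{\left(G,D \right)} = \left(-4 + D\right) \left(-3 + G\right)$ ($H{\left(G,D \right)} = \left(-3 + G\right) \left(-4 + D\right) = \left(-4 + D\right) \left(-3 + G\right)$)
$r{\left(t \right)} = 3 + t$
$d{\left(V,v \right)} = -2$
$L = - \frac{1}{2}$ ($L = \frac{1}{-2 + 0} = \frac{1}{-2} = - \frac{1}{2} \approx -0.5$)
$\left(r{\left(6 \right)} + 15\right)^{2} L = \left(\left(3 + 6\right) + 15\right)^{2} \left(- \frac{1}{2}\right) = \left(9 + 15\right)^{2} \left(- \frac{1}{2}\right) = 24^{2} \left(- \frac{1}{2}\right) = 576 \left(- \frac{1}{2}\right) = -288$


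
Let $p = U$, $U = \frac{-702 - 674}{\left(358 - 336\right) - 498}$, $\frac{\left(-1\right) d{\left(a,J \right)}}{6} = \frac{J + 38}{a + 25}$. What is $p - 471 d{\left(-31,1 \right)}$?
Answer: $- \frac{2185567}{119} \approx -18366.0$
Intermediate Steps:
$d{\left(a,J \right)} = - \frac{6 \left(38 + J\right)}{25 + a}$ ($d{\left(a,J \right)} = - 6 \frac{J + 38}{a + 25} = - 6 \frac{38 + J}{25 + a} = - \frac{6 \left(38 + J\right)}{25 + a}$)
$U = \frac{344}{119}$ ($U = - \frac{1376}{22 - 498} = - \frac{1376}{-476} = \left(-1376\right) \left(- \frac{1}{476}\right) = \frac{344}{119} \approx 2.8908$)
$p = \frac{344}{119} \approx 2.8908$
$p - 471 d{\left(-31,1 \right)} = \frac{344}{119} - 471 \frac{6 \left(-38 - 1\right)}{25 - 31} = \frac{344}{119} - 471 \frac{6 \left(-38 - 1\right)}{-6} = \frac{344}{119} - 471 \cdot 6 \left(- \frac{1}{6}\right) \left(-39\right) = \frac{344}{119} - 18369 = - \frac{2185567}{119}$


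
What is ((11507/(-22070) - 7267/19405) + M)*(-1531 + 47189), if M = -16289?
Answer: -6370612186529443/8565367 ≈ -7.4376e+8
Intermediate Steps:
((11507/(-22070) - 7267/19405) + M)*(-1531 + 47189) = ((11507/(-22070) - 7267/19405) - 16289)*(-1531 + 47189) = ((11507*(-1/22070) - 7267*1/19405) - 16289)*45658 = ((-11507/22070 - 7267/19405) - 16289)*45658 = (-15347041/17130734 - 16289)*45658 = -279057873167/17130734*45658 = -6370612186529443/8565367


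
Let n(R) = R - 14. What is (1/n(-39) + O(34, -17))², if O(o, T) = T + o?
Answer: 810000/2809 ≈ 288.36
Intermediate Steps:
n(R) = -14 + R
(1/n(-39) + O(34, -17))² = (1/(-14 - 39) + (-17 + 34))² = (1/(-53) + 17)² = (-1/53 + 17)² = (900/53)² = 810000/2809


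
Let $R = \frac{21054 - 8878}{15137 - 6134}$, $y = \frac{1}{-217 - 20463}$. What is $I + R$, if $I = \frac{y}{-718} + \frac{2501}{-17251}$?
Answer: $\frac{2784515443616273}{2306091335124720} \approx 1.2075$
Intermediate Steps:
$y = - \frac{1}{20680}$ ($y = \frac{1}{-20680} = - \frac{1}{20680} \approx -4.8356 \cdot 10^{-5}$)
$I = - \frac{37135430989}{256146988240}$ ($I = - \frac{1}{20680 \left(-718\right)} + \frac{2501}{-17251} = \left(- \frac{1}{20680}\right) \left(- \frac{1}{718}\right) + 2501 \left(- \frac{1}{17251}\right) = \frac{1}{14848240} - \frac{2501}{17251} = - \frac{37135430989}{256146988240} \approx -0.14498$)
$R = \frac{12176}{9003} \approx 1.3524$
$I + R = - \frac{37135430989}{256146988240} + \frac{12176}{9003} = \frac{2784515443616273}{2306091335124720}$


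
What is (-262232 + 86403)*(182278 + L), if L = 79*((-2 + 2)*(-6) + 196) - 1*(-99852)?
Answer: -52329172006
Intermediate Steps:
L = 115336 (L = 79*(0*(-6) + 196) + 99852 = 79*(0 + 196) + 99852 = 79*196 + 99852 = 15484 + 99852 = 115336)
(-262232 + 86403)*(182278 + L) = (-262232 + 86403)*(182278 + 115336) = -175829*297614 = -52329172006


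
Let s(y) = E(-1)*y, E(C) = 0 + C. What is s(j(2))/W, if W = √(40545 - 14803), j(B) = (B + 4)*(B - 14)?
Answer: 36*√25742/12871 ≈ 0.44876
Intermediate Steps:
E(C) = C
j(B) = (-14 + B)*(4 + B) (j(B) = (4 + B)*(-14 + B) = (-14 + B)*(4 + B))
s(y) = -y
W = √25742 ≈ 160.44
s(j(2))/W = (-(-56 + 2² - 10*2))/(√25742) = (-(-56 + 4 - 20))*(√25742/25742) = (-1*(-72))*(√25742/25742) = 72*(√25742/25742) = 36*√25742/12871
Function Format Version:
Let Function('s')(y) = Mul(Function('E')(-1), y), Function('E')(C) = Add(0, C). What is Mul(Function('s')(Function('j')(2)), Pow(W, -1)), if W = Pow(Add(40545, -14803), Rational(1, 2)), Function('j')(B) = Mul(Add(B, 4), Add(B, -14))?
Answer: Mul(Rational(36, 12871), Pow(25742, Rational(1, 2))) ≈ 0.44876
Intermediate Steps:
Function('E')(C) = C
Function('j')(B) = Mul(Add(-14, B), Add(4, B)) (Function('j')(B) = Mul(Add(4, B), Add(-14, B)) = Mul(Add(-14, B), Add(4, B)))
Function('s')(y) = Mul(-1, y)
W = Pow(25742, Rational(1, 2)) ≈ 160.44
Mul(Function('s')(Function('j')(2)), Pow(W, -1)) = Mul(Mul(-1, Add(-56, Pow(2, 2), Mul(-10, 2))), Pow(Pow(25742, Rational(1, 2)), -1)) = Mul(Mul(-1, Add(-56, 4, -20)), Mul(Rational(1, 25742), Pow(25742, Rational(1, 2)))) = Mul(Mul(-1, -72), Mul(Rational(1, 25742), Pow(25742, Rational(1, 2)))) = Mul(72, Mul(Rational(1, 25742), Pow(25742, Rational(1, 2)))) = Mul(Rational(36, 12871), Pow(25742, Rational(1, 2)))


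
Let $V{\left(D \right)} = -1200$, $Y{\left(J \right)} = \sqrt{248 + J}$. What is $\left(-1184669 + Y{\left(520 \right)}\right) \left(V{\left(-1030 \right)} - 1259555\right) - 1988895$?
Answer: $1493575376200 - 20172080 \sqrt{3} \approx 1.4935 \cdot 10^{12}$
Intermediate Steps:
$\left(-1184669 + Y{\left(520 \right)}\right) \left(V{\left(-1030 \right)} - 1259555\right) - 1988895 = \left(-1184669 + \sqrt{248 + 520}\right) \left(-1200 - 1259555\right) - 1988895 = \left(-1184669 + \sqrt{768}\right) \left(-1260755\right) - 1988895 = \left(-1184669 + 16 \sqrt{3}\right) \left(-1260755\right) - 1988895 = \left(1493577365095 - 20172080 \sqrt{3}\right) - 1988895 = 1493575376200 - 20172080 \sqrt{3}$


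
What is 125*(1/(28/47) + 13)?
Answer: 51375/28 ≈ 1834.8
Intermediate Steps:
125*(1/(28/47) + 13) = 125*(47/28 + 13) = 125*(411/28) = 51375/28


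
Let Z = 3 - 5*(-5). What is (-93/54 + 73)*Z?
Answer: 17962/9 ≈ 1995.8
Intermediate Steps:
Z = 28 (Z = 3 + 25 = 28)
(-93/54 + 73)*Z = (-93/54 + 73)*28 = (-93*1/54 + 73)*28 = (-31/18 + 73)*28 = (1283/18)*28 = 17962/9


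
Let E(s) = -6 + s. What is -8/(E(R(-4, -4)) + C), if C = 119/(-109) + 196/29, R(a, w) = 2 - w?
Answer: -25288/17913 ≈ -1.4117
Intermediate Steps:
C = 17913/3161 (C = 119*(-1/109) + 196*(1/29) = -119/109 + 196/29 = 17913/3161 ≈ 5.6669)
-8/(E(R(-4, -4)) + C) = -8/((-6 + (2 - 1*(-4))) + 17913/3161) = -8/((-6 + (2 + 4)) + 17913/3161) = -8/((-6 + 6) + 17913/3161) = -8/(0 + 17913/3161) = -8/(17913/3161) = (3161/17913)*(-8) = -25288/17913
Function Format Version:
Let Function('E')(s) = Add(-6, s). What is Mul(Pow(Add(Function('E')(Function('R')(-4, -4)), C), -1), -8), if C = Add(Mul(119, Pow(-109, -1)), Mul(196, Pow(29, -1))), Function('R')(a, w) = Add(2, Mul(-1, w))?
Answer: Rational(-25288, 17913) ≈ -1.4117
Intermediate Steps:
C = Rational(17913, 3161) (C = Add(Mul(119, Rational(-1, 109)), Mul(196, Rational(1, 29))) = Add(Rational(-119, 109), Rational(196, 29)) = Rational(17913, 3161) ≈ 5.6669)
Mul(Pow(Add(Function('E')(Function('R')(-4, -4)), C), -1), -8) = Mul(Pow(Add(Add(-6, Add(2, Mul(-1, -4))), Rational(17913, 3161)), -1), -8) = Mul(Pow(Add(Add(-6, Add(2, 4)), Rational(17913, 3161)), -1), -8) = Mul(Pow(Add(Add(-6, 6), Rational(17913, 3161)), -1), -8) = Mul(Pow(Add(0, Rational(17913, 3161)), -1), -8) = Mul(Pow(Rational(17913, 3161), -1), -8) = Mul(Rational(3161, 17913), -8) = Rational(-25288, 17913)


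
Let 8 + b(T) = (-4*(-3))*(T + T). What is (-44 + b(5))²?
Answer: 4624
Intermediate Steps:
b(T) = -8 + 24*T (b(T) = -8 + (-4*(-3))*(T + T) = -8 + 12*(2*T) = -8 + 24*T)
(-44 + b(5))² = (-44 + (-8 + 24*5))² = (-44 + (-8 + 120))² = (-44 + 112)² = 68² = 4624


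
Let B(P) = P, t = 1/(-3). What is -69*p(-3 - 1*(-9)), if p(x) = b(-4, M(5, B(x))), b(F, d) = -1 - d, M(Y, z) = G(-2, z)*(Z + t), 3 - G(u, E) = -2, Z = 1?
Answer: 299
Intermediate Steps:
G(u, E) = 5 (G(u, E) = 3 - 1*(-2) = 3 + 2 = 5)
t = -1/3 ≈ -0.33333
M(Y, z) = 10/3 (M(Y, z) = 5*(1 - 1/3) = 5*(2/3) = 10/3)
p(x) = -13/3 (p(x) = -1 - 1*10/3 = -1 - 10/3 = -13/3)
-69*p(-3 - 1*(-9)) = -69*(-13/3) = 299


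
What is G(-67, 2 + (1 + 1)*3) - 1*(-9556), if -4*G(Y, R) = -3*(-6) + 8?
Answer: 19099/2 ≈ 9549.5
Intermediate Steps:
G(Y, R) = -13/2 (G(Y, R) = -(-3*(-6) + 8)/4 = -(18 + 8)/4 = -¼*26 = -13/2)
G(-67, 2 + (1 + 1)*3) - 1*(-9556) = -13/2 - 1*(-9556) = -13/2 + 9556 = 19099/2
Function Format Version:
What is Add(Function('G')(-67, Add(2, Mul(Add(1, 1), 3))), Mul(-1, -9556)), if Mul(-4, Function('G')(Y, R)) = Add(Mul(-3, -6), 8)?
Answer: Rational(19099, 2) ≈ 9549.5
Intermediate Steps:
Function('G')(Y, R) = Rational(-13, 2) (Function('G')(Y, R) = Mul(Rational(-1, 4), Add(Mul(-3, -6), 8)) = Mul(Rational(-1, 4), Add(18, 8)) = Mul(Rational(-1, 4), 26) = Rational(-13, 2))
Add(Function('G')(-67, Add(2, Mul(Add(1, 1), 3))), Mul(-1, -9556)) = Add(Rational(-13, 2), Mul(-1, -9556)) = Add(Rational(-13, 2), 9556) = Rational(19099, 2)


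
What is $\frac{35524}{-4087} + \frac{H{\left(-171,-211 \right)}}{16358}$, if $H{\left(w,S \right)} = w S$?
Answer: $- \frac{433638545}{66855146} \approx -6.4862$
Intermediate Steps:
$H{\left(w,S \right)} = S w$
$\frac{35524}{-4087} + \frac{H{\left(-171,-211 \right)}}{16358} = \frac{35524}{-4087} + \frac{\left(-211\right) \left(-171\right)}{16358} = 35524 \left(- \frac{1}{4087}\right) + 36081 \cdot \frac{1}{16358} = - \frac{35524}{4087} + \frac{36081}{16358} = - \frac{433638545}{66855146}$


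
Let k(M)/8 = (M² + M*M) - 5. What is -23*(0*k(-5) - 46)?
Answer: 1058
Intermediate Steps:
k(M) = -40 + 16*M² (k(M) = 8*((M² + M*M) - 5) = 8*((M² + M²) - 5) = 8*(2*M² - 5) = 8*(-5 + 2*M²) = -40 + 16*M²)
-23*(0*k(-5) - 46) = -23*(0*(-40 + 16*(-5)²) - 46) = -23*(0*(-40 + 16*25) - 46) = -23*(0*(-40 + 400) - 46) = -23*(0*360 - 46) = -23*(0 - 46) = -23*(-46) = 1058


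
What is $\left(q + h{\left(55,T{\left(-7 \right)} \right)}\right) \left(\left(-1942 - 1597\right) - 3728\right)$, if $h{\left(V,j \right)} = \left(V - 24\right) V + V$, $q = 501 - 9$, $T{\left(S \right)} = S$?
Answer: $-16365284$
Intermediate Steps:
$q = 492$
$h{\left(V,j \right)} = V + V \left(-24 + V\right)$ ($h{\left(V,j \right)} = \left(-24 + V\right) V + V = V \left(-24 + V\right) + V = V + V \left(-24 + V\right)$)
$\left(q + h{\left(55,T{\left(-7 \right)} \right)}\right) \left(\left(-1942 - 1597\right) - 3728\right) = \left(492 + 55 \left(-23 + 55\right)\right) \left(\left(-1942 - 1597\right) - 3728\right) = \left(492 + 55 \cdot 32\right) \left(-3539 - 3728\right) = \left(492 + 1760\right) \left(-7267\right) = 2252 \left(-7267\right) = -16365284$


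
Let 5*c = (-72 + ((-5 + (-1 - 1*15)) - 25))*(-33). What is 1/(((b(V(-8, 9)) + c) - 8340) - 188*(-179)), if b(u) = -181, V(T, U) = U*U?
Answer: 5/129549 ≈ 3.8595e-5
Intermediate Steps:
c = 3894/5 (c = ((-72 + ((-5 + (-1 - 1*15)) - 25))*(-33))/5 = ((-72 + ((-5 + (-1 - 15)) - 25))*(-33))/5 = ((-72 + ((-5 - 16) - 25))*(-33))/5 = ((-72 + (-21 - 25))*(-33))/5 = ((-72 - 46)*(-33))/5 = (-118*(-33))/5 = (⅕)*3894 = 3894/5 ≈ 778.80)
V(T, U) = U²
1/(((b(V(-8, 9)) + c) - 8340) - 188*(-179)) = 1/(((-181 + 3894/5) - 8340) - 188*(-179)) = 1/((2989/5 - 8340) + 33652) = 1/(-38711/5 + 33652) = 1/(129549/5) = 5/129549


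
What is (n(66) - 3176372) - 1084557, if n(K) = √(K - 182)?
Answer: -4260929 + 2*I*√29 ≈ -4.2609e+6 + 10.77*I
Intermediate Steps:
n(K) = √(-182 + K)
(n(66) - 3176372) - 1084557 = (√(-182 + 66) - 3176372) - 1084557 = (√(-116) - 3176372) - 1084557 = (2*I*√29 - 3176372) - 1084557 = (-3176372 + 2*I*√29) - 1084557 = -4260929 + 2*I*√29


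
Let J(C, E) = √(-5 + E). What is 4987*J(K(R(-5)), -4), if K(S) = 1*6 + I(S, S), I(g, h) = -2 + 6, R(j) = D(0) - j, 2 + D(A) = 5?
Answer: 14961*I ≈ 14961.0*I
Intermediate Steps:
D(A) = 3 (D(A) = -2 + 5 = 3)
R(j) = 3 - j
I(g, h) = 4
K(S) = 10 (K(S) = 1*6 + 4 = 6 + 4 = 10)
4987*J(K(R(-5)), -4) = 4987*√(-5 - 4) = 4987*√(-9) = 4987*(3*I) = 14961*I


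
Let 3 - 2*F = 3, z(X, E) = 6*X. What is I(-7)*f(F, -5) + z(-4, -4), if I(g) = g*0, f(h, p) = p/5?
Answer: -24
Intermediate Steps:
F = 0 (F = 3/2 - ½*3 = 3/2 - 3/2 = 0)
f(h, p) = p/5 (f(h, p) = p*(⅕) = p/5)
I(g) = 0
I(-7)*f(F, -5) + z(-4, -4) = 0*((⅕)*(-5)) + 6*(-4) = 0*(-1) - 24 = 0 - 24 = -24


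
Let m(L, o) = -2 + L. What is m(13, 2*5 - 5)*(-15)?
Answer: -165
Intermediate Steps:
m(13, 2*5 - 5)*(-15) = (-2 + 13)*(-15) = 11*(-15) = -165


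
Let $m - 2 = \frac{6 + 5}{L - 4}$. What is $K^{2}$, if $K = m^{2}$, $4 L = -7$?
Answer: $\frac{16}{279841} \approx 5.7175 \cdot 10^{-5}$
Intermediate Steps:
$L = - \frac{7}{4}$ ($L = \frac{1}{4} \left(-7\right) = - \frac{7}{4} \approx -1.75$)
$m = \frac{2}{23}$ ($m = 2 + \frac{6 + 5}{- \frac{7}{4} - 4} = 2 + \frac{11}{- \frac{23}{4}} = 2 + 11 \left(- \frac{4}{23}\right) = 2 - \frac{44}{23} = \frac{2}{23} \approx 0.086957$)
$K = \frac{4}{529}$ ($K = \left(\frac{2}{23}\right)^{2} = \frac{4}{529} \approx 0.0075614$)
$K^{2} = \left(\frac{4}{529}\right)^{2} = \frac{16}{279841}$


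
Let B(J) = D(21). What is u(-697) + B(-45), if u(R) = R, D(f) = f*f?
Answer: -256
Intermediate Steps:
D(f) = f²
B(J) = 441 (B(J) = 21² = 441)
u(-697) + B(-45) = -697 + 441 = -256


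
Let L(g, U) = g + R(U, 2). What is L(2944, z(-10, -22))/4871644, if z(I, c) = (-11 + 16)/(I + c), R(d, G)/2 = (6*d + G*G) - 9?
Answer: 23457/38973152 ≈ 0.00060188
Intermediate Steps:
R(d, G) = -18 + 2*G² + 12*d (R(d, G) = 2*((6*d + G*G) - 9) = 2*((6*d + G²) - 9) = 2*((G² + 6*d) - 9) = 2*(-9 + G² + 6*d) = -18 + 2*G² + 12*d)
z(I, c) = 5/(I + c)
L(g, U) = -10 + g + 12*U (L(g, U) = g + (-18 + 2*2² + 12*U) = g + (-18 + 2*4 + 12*U) = g + (-18 + 8 + 12*U) = g + (-10 + 12*U) = -10 + g + 12*U)
L(2944, z(-10, -22))/4871644 = (-10 + 2944 + 12*(5/(-10 - 22)))/4871644 = (-10 + 2944 + 12*(5/(-32)))*(1/4871644) = (-10 + 2944 + 12*(5*(-1/32)))*(1/4871644) = (-10 + 2944 + 12*(-5/32))*(1/4871644) = (-10 + 2944 - 15/8)*(1/4871644) = (23457/8)*(1/4871644) = 23457/38973152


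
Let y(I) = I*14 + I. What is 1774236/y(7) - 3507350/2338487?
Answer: 1382886516394/81847045 ≈ 16896.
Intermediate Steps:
y(I) = 15*I (y(I) = 14*I + I = 15*I)
1774236/y(7) - 3507350/2338487 = 1774236/((15*7)) - 3507350/2338487 = 1774236/105 - 3507350*1/2338487 = 1774236*(1/105) - 3507350/2338487 = 591412/35 - 3507350/2338487 = 1382886516394/81847045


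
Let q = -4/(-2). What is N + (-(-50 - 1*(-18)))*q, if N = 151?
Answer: 215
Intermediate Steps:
q = 2 (q = -½*(-4) = 2)
N + (-(-50 - 1*(-18)))*q = 151 - (-50 - 1*(-18))*2 = 151 - (-50 + 18)*2 = 151 - 1*(-32)*2 = 151 + 32*2 = 151 + 64 = 215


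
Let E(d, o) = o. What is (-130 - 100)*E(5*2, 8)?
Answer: -1840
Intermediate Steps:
(-130 - 100)*E(5*2, 8) = (-130 - 100)*8 = -230*8 = -1840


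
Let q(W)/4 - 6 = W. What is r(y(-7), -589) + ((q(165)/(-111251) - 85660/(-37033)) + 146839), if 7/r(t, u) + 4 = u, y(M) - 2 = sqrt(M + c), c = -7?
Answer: 358753145997574344/2443135261819 ≈ 1.4684e+5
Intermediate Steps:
q(W) = 24 + 4*W
y(M) = 2 + sqrt(-7 + M) (y(M) = 2 + sqrt(M - 7) = 2 + sqrt(-7 + M))
r(t, u) = 7/(-4 + u)
r(y(-7), -589) + ((q(165)/(-111251) - 85660/(-37033)) + 146839) = 7/(-4 - 589) + (((24 + 4*165)/(-111251) - 85660/(-37033)) + 146839) = 7/(-593) + (((24 + 660)*(-1/111251) - 85660*(-1/37033)) + 146839) = 7*(-1/593) + ((684*(-1/111251) + 85660/37033) + 146839) = -7/593 + ((-684/111251 + 85660/37033) + 146839) = -7/593 + (9504430088/4119958283 + 146839) = -7/593 + 604980058747525/4119958283 = 358753145997574344/2443135261819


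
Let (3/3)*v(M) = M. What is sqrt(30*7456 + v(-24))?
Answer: 2*sqrt(55914) ≈ 472.92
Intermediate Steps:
v(M) = M
sqrt(30*7456 + v(-24)) = sqrt(30*7456 - 24) = sqrt(223680 - 24) = sqrt(223656) = 2*sqrt(55914)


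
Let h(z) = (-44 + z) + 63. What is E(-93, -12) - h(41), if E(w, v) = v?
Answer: -72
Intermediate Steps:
h(z) = 19 + z
E(-93, -12) - h(41) = -12 - (19 + 41) = -12 - 1*60 = -12 - 60 = -72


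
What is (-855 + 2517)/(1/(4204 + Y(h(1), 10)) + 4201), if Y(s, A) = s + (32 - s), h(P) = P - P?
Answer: 7040232/17795437 ≈ 0.39562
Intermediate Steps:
h(P) = 0
Y(s, A) = 32
(-855 + 2517)/(1/(4204 + Y(h(1), 10)) + 4201) = (-855 + 2517)/(1/(4204 + 32) + 4201) = 1662/(1/4236 + 4201) = 1662/(17795437/4236) = 1662*(4236/17795437) = 7040232/17795437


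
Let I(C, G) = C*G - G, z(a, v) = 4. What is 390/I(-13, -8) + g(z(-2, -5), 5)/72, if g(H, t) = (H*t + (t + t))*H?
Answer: 865/168 ≈ 5.1488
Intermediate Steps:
g(H, t) = H*(2*t + H*t) (g(H, t) = (H*t + 2*t)*H = (2*t + H*t)*H = H*(2*t + H*t))
I(C, G) = -G + C*G
390/I(-13, -8) + g(z(-2, -5), 5)/72 = 390/((-8*(-1 - 13))) + (4*5*(2 + 4))/72 = 390/((-8*(-14))) + (4*5*6)*(1/72) = 390/112 + 120*(1/72) = 390*(1/112) + 5/3 = 195/56 + 5/3 = 865/168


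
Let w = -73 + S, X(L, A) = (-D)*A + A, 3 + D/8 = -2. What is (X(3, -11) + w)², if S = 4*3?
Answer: 262144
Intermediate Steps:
D = -40 (D = -24 + 8*(-2) = -24 - 16 = -40)
S = 12
X(L, A) = 41*A (X(L, A) = (-1*(-40))*A + A = 40*A + A = 41*A)
w = -61 (w = -73 + 12 = -61)
(X(3, -11) + w)² = (41*(-11) - 61)² = (-451 - 61)² = (-512)² = 262144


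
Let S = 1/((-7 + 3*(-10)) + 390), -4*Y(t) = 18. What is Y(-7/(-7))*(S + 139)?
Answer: -220806/353 ≈ -625.51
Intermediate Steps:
Y(t) = -9/2 (Y(t) = -¼*18 = -9/2)
S = 1/353 (S = 1/((-7 - 30) + 390) = 1/(-37 + 390) = 1/353 ≈ 0.0028329)
Y(-7/(-7))*(S + 139) = -9*(1/353 + 139)/2 = -9/2*49068/353 = -220806/353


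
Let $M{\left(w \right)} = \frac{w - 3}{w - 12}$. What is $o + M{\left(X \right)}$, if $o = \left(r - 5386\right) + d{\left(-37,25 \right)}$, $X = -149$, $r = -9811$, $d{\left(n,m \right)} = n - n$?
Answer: $- \frac{2446565}{161} \approx -15196.0$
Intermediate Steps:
$d{\left(n,m \right)} = 0$
$M{\left(w \right)} = \frac{-3 + w}{-12 + w}$
$o = -15197$ ($o = \left(-9811 - 5386\right) + 0 = -15197 + 0 = -15197$)
$o + M{\left(X \right)} = -15197 + \frac{-3 - 149}{-12 - 149} = -15197 + \frac{1}{-161} \left(-152\right) = -15197 - - \frac{152}{161} = -15197 + \frac{152}{161} = - \frac{2446565}{161}$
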